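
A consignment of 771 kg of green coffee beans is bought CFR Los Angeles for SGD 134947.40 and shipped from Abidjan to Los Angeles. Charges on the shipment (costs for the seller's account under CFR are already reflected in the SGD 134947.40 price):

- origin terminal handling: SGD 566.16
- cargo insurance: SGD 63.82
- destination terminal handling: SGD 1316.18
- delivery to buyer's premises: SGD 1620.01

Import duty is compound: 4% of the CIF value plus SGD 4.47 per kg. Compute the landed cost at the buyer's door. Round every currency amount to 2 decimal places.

Total landed cost: SGD 146794.23

CFR: the seller pays costs through ocean freight to the destination port, but not insurance.
Already in the invoice (seller's account under CFR): origin terminal — exclude.
CIF value = CFR price + insurance = 134947.40 + 63.82 = 135011.22
Ad valorem component: 135011.22 × 4% = 5400.45
Specific component: 771 × 4.47 = 3446.37
Import duty = 5400.45 + 3446.37 = 8846.82
Buyer bears: insurance 63.82 + destination terminal 1316.18 + delivery 1620.01 + duty 8846.82 = 11846.83
Landed cost = invoice 134947.40 + 11846.83 = 146794.23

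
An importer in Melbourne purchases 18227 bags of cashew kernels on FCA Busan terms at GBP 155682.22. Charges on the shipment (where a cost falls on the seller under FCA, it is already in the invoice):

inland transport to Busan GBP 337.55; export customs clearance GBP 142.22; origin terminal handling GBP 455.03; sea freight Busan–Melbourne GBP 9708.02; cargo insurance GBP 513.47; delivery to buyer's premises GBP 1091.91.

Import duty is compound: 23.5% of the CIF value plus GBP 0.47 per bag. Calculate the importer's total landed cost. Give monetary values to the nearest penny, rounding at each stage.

FCA: the seller delivers export-cleared goods to the carrier; the buyer bears costs from that point.
Already in the invoice (seller's account under FCA): inland to port, export clearance — exclude.
CIF value = FCA price + origin terminal + freight + insurance = 155682.22 + 455.03 + 9708.02 + 513.47 = 166358.74
Ad valorem component: 166358.74 × 23.5% = 39094.30
Specific component: 18227 × 0.47 = 8566.69
Import duty = 39094.30 + 8566.69 = 47660.99
Buyer bears: origin terminal 455.03 + freight 9708.02 + insurance 513.47 + delivery 1091.91 + duty 47660.99 = 59429.42
Landed cost = invoice 155682.22 + 59429.42 = 215111.64

Total landed cost: GBP 215111.64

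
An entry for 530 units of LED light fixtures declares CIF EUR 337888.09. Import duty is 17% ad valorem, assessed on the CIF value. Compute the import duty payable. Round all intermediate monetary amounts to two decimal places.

Import duty = 337888.09 × 17% = 57440.98

Import duty: EUR 57440.98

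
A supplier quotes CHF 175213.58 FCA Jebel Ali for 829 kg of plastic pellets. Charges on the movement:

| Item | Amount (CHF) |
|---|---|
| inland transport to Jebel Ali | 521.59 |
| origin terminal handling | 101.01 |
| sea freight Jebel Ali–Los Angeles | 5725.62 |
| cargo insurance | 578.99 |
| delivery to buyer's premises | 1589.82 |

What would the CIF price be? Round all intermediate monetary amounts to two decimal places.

Not relevant to the conversion: inland to port — on the seller under both FCA and CIF; already in the FCA price and stays in the CIF price. delivery — on the buyer under both terms; not part of either seller's price.
From FCA to CIF, the seller additionally bears: origin terminal, freight, insurance.
CIF price = 175213.58 + 101.01 + 5725.62 + 578.99 = 181619.20

CIF price: CHF 181619.20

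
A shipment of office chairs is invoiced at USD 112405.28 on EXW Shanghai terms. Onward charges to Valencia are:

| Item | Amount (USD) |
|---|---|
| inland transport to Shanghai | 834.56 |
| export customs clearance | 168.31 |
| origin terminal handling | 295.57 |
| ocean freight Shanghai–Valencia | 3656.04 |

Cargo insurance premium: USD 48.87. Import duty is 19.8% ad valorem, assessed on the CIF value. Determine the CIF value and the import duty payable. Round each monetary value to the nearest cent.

CIF value: USD 117408.63; import duty: USD 23246.91

CIF = EXW price + pre-shipment costs + freight + insurance
CIF = 112405.28 + 834.56 + 168.31 + 295.57 + 3656.04 + 48.87 = 117408.63
Import duty = 117408.63 × 19.8% = 23246.91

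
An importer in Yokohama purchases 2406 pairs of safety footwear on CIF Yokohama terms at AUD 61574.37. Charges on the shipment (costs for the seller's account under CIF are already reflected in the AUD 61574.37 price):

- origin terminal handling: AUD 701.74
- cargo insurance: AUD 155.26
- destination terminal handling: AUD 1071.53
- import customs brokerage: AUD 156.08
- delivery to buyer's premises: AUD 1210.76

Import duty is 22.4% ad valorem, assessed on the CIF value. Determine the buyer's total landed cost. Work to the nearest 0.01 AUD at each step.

Total landed cost: AUD 77805.40

CIF: the seller pays costs through ocean freight and marine insurance to the destination port.
Already in the invoice (seller's account under CIF): origin terminal, insurance — exclude.
The CIF price already equals the CIF value: 61574.37
Import duty = 61574.37 × 22.4% = 13792.66
Buyer bears: destination terminal 1071.53 + brokerage 156.08 + delivery 1210.76 + duty 13792.66 = 16231.03
Landed cost = invoice 61574.37 + 16231.03 = 77805.40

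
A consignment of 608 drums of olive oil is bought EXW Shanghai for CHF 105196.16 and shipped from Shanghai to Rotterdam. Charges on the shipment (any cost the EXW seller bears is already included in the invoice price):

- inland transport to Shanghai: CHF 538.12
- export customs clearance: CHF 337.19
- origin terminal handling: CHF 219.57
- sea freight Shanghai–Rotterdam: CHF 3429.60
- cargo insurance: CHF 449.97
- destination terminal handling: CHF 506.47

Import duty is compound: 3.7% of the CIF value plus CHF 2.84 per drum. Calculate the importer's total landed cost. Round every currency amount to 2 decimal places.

Total landed cost: CHF 116480.11

EXW: the seller makes goods available at their premises; the buyer bears all onward costs.
CIF value = EXW price + inland to port + export clearance + origin terminal + freight + insurance = 105196.16 + 538.12 + 337.19 + 219.57 + 3429.60 + 449.97 = 110170.61
Ad valorem component: 110170.61 × 3.7% = 4076.31
Specific component: 608 × 2.84 = 1726.72
Import duty = 4076.31 + 1726.72 = 5803.03
Buyer bears: inland to port 538.12 + export clearance 337.19 + origin terminal 219.57 + freight 3429.60 + insurance 449.97 + destination terminal 506.47 + duty 5803.03 = 11283.95
Landed cost = invoice 105196.16 + 11283.95 = 116480.11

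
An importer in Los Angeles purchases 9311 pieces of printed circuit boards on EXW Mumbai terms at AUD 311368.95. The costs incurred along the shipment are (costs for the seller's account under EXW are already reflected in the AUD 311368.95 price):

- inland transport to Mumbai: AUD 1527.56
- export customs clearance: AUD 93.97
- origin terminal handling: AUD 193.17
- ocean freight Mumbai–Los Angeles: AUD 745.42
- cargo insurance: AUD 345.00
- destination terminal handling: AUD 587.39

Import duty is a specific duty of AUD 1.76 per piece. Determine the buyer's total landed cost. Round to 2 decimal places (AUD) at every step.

EXW: the seller makes goods available at their premises; the buyer bears all onward costs.
CIF value = EXW price + inland to port + export clearance + origin terminal + freight + insurance = 311368.95 + 1527.56 + 93.97 + 193.17 + 745.42 + 345.00 = 314274.07
Import duty = 9311 × 1.76 = 16387.36
Buyer bears: inland to port 1527.56 + export clearance 93.97 + origin terminal 193.17 + freight 745.42 + insurance 345.00 + destination terminal 587.39 + duty 16387.36 = 19879.87
Landed cost = invoice 311368.95 + 19879.87 = 331248.82

Total landed cost: AUD 331248.82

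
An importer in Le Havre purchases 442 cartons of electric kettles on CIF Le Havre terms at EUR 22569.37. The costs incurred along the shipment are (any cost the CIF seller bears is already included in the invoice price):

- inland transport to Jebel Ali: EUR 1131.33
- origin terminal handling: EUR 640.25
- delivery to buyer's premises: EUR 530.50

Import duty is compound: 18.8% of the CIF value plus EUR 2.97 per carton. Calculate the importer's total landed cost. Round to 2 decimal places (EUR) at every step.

CIF: the seller pays costs through ocean freight and marine insurance to the destination port.
Already in the invoice (seller's account under CIF): inland to port, origin terminal — exclude.
The CIF price already equals the CIF value: 22569.37
Ad valorem component: 22569.37 × 18.8% = 4243.04
Specific component: 442 × 2.97 = 1312.74
Import duty = 4243.04 + 1312.74 = 5555.78
Buyer bears: delivery 530.50 + duty 5555.78 = 6086.28
Landed cost = invoice 22569.37 + 6086.28 = 28655.65

Total landed cost: EUR 28655.65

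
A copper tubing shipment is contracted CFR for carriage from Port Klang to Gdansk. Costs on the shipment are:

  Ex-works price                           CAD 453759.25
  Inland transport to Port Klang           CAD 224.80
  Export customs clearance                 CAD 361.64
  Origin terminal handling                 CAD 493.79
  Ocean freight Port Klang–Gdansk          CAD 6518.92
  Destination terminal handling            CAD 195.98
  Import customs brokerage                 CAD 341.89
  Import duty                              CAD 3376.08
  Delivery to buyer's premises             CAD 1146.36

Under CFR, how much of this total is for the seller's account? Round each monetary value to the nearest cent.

Seller's account: CAD 461358.40

CFR: the seller pays costs through ocean freight to the destination port, but not insurance.
Seller's account: goods 453759.25 + inland to port 224.80 + export clearance 361.64 + origin terminal 493.79 + freight 6518.92 = 461358.40
Buyer's account: destination terminal 195.98 + brokerage 341.89 + duty 3376.08 + delivery 1146.36 = 5060.31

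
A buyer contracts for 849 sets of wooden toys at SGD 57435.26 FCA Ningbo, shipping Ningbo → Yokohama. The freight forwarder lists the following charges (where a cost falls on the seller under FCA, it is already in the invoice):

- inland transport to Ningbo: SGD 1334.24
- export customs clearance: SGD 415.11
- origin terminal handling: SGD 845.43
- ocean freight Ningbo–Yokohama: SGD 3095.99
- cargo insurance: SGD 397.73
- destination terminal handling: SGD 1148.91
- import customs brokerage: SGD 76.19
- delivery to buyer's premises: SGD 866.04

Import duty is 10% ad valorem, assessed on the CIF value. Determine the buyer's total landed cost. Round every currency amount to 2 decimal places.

Total landed cost: SGD 70042.99

FCA: the seller delivers export-cleared goods to the carrier; the buyer bears costs from that point.
Already in the invoice (seller's account under FCA): inland to port, export clearance — exclude.
CIF value = FCA price + origin terminal + freight + insurance = 57435.26 + 845.43 + 3095.99 + 397.73 = 61774.41
Import duty = 61774.41 × 10% = 6177.44
Buyer bears: origin terminal 845.43 + freight 3095.99 + insurance 397.73 + destination terminal 1148.91 + brokerage 76.19 + delivery 866.04 + duty 6177.44 = 12607.73
Landed cost = invoice 57435.26 + 12607.73 = 70042.99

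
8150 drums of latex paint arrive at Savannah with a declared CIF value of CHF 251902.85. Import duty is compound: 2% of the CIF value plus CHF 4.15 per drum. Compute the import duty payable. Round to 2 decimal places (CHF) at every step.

Ad valorem component: 251902.85 × 2% = 5038.06
Specific component: 8150 × 4.15 = 33822.50
Import duty = 5038.06 + 33822.50 = 38860.56

Import duty: CHF 38860.56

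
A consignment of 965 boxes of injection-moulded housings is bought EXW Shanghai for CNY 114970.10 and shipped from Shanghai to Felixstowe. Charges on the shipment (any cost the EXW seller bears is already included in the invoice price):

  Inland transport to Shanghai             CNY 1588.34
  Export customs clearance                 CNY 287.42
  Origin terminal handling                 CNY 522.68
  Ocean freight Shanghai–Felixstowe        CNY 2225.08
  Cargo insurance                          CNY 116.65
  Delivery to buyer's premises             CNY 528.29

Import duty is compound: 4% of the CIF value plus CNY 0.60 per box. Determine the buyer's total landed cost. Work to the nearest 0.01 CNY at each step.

Total landed cost: CNY 125605.97

EXW: the seller makes goods available at their premises; the buyer bears all onward costs.
CIF value = EXW price + inland to port + export clearance + origin terminal + freight + insurance = 114970.10 + 1588.34 + 287.42 + 522.68 + 2225.08 + 116.65 = 119710.27
Ad valorem component: 119710.27 × 4% = 4788.41
Specific component: 965 × 0.60 = 579.00
Import duty = 4788.41 + 579.00 = 5367.41
Buyer bears: inland to port 1588.34 + export clearance 287.42 + origin terminal 522.68 + freight 2225.08 + insurance 116.65 + delivery 528.29 + duty 5367.41 = 10635.87
Landed cost = invoice 114970.10 + 10635.87 = 125605.97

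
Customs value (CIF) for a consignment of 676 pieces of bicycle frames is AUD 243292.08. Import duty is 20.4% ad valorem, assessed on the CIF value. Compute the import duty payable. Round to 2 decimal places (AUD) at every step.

Import duty: AUD 49631.58

Import duty = 243292.08 × 20.4% = 49631.58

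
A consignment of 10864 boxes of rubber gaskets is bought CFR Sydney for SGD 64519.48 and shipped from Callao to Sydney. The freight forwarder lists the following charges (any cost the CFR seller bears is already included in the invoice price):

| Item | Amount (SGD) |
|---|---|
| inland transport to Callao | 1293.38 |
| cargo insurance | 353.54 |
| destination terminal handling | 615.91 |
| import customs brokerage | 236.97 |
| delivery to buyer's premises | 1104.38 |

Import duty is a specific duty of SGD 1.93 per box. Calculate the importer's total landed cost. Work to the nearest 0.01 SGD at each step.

Total landed cost: SGD 87797.80

CFR: the seller pays costs through ocean freight to the destination port, but not insurance.
Already in the invoice (seller's account under CFR): inland to port — exclude.
CIF value = CFR price + insurance = 64519.48 + 353.54 = 64873.02
Import duty = 10864 × 1.93 = 20967.52
Buyer bears: insurance 353.54 + destination terminal 615.91 + brokerage 236.97 + delivery 1104.38 + duty 20967.52 = 23278.32
Landed cost = invoice 64519.48 + 23278.32 = 87797.80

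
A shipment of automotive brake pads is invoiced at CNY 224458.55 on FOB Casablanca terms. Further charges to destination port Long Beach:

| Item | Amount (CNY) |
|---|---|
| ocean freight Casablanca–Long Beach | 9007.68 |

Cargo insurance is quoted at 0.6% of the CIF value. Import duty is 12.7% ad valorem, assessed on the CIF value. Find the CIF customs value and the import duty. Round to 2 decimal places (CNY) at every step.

Let C be the CIF value. C = FOB price + freight + 0.6% × C
C − 0.6% × C = 224458.55 + 9007.68
0.994 × C = 233466.23
C = 233466.23 / 0.994 = 234875.48
Insurance premium = 0.6% × 234875.48 = 1409.25
Import duty = 234875.48 × 12.7% = 29829.19

CIF value: CNY 234875.48; import duty: CNY 29829.19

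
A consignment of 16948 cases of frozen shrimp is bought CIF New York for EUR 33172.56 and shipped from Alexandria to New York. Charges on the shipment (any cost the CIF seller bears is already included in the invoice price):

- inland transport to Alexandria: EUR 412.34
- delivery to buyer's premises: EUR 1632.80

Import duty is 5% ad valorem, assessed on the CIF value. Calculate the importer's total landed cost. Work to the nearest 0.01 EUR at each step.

Total landed cost: EUR 36463.99

CIF: the seller pays costs through ocean freight and marine insurance to the destination port.
Already in the invoice (seller's account under CIF): inland to port — exclude.
The CIF price already equals the CIF value: 33172.56
Import duty = 33172.56 × 5% = 1658.63
Buyer bears: delivery 1632.80 + duty 1658.63 = 3291.43
Landed cost = invoice 33172.56 + 3291.43 = 36463.99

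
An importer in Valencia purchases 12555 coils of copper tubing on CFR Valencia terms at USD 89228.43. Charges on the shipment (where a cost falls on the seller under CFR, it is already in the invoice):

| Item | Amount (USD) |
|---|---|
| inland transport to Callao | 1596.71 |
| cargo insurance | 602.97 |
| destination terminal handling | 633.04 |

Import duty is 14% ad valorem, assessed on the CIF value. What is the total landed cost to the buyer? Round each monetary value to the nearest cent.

CFR: the seller pays costs through ocean freight to the destination port, but not insurance.
Already in the invoice (seller's account under CFR): inland to port — exclude.
CIF value = CFR price + insurance = 89228.43 + 602.97 = 89831.40
Import duty = 89831.40 × 14% = 12576.40
Buyer bears: insurance 602.97 + destination terminal 633.04 + duty 12576.40 = 13812.41
Landed cost = invoice 89228.43 + 13812.41 = 103040.84

Total landed cost: USD 103040.84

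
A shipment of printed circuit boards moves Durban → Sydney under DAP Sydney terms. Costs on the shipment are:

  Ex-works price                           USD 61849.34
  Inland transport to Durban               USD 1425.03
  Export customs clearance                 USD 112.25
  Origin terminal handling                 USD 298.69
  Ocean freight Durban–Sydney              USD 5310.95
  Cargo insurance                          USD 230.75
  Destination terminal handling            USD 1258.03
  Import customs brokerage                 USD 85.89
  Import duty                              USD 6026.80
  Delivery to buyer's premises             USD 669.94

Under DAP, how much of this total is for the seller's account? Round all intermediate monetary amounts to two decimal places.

DAP: the seller bears all costs to the named destination except import duty and clearance.
Seller's account: goods 61849.34 + inland to port 1425.03 + export clearance 112.25 + origin terminal 298.69 + freight 5310.95 + insurance 230.75 + destination terminal 1258.03 + delivery 669.94 = 71154.98
Buyer's account: brokerage 85.89 + duty 6026.80 = 6112.69

Seller's account: USD 71154.98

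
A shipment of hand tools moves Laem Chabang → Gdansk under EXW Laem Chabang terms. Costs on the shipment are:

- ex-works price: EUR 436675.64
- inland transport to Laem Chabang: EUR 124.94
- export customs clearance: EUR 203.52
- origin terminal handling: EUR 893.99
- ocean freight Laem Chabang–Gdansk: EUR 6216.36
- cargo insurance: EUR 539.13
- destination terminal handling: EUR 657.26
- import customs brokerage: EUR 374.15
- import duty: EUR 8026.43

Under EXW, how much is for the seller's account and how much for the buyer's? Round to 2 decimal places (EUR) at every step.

Seller: EUR 436675.64; buyer: EUR 17035.78

EXW: the seller makes goods available at their premises; the buyer bears all onward costs.
Seller's account: goods 436675.64 = 436675.64
Buyer's account: inland to port 124.94 + export clearance 203.52 + origin terminal 893.99 + freight 6216.36 + insurance 539.13 + destination terminal 657.26 + brokerage 374.15 + duty 8026.43 = 17035.78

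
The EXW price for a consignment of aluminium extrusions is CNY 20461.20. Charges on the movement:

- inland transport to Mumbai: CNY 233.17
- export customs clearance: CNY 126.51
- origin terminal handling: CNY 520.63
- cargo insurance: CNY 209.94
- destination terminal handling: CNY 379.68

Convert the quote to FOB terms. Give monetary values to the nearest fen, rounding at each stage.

FOB price: CNY 21341.51

Not relevant to the conversion: insurance, destination terminal — on the buyer under both terms; not part of either seller's price.
From EXW to FOB, the seller additionally bears: inland to port, export clearance, origin terminal.
FOB price = 20461.20 + 233.17 + 126.51 + 520.63 = 21341.51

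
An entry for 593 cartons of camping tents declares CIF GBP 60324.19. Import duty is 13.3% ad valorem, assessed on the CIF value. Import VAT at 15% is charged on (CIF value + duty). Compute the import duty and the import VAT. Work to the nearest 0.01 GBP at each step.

Import duty: GBP 8023.12; import VAT: GBP 10252.10

Import duty = 60324.19 × 13.3% = 8023.12
VAT base = CIF + duty = 60324.19 + 8023.12 = 68347.31
Import VAT = 68347.31 × 15% = 10252.10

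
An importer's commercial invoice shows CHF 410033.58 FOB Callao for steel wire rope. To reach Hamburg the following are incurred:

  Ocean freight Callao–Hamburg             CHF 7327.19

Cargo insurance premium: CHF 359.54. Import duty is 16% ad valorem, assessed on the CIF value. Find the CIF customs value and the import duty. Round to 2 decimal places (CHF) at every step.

CIF value: CHF 417720.31; import duty: CHF 66835.25

CIF = FOB price + freight + insurance
CIF = 410033.58 + 7327.19 + 359.54 = 417720.31
Import duty = 417720.31 × 16% = 66835.25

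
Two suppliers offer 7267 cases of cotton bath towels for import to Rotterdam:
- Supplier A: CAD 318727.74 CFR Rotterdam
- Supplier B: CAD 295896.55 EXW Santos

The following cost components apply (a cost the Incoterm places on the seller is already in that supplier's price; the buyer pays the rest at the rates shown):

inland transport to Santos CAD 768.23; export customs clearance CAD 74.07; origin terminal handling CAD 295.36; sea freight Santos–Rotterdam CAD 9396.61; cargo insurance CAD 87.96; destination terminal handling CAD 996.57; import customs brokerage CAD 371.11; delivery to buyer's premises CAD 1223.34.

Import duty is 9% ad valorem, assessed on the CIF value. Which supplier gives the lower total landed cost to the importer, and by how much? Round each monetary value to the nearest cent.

Supplier A (CFR):
CIF value = CFR price + insurance = 318727.74 + 87.96 = 318815.70
Import duty = 318815.70 × 9% = 28693.41
Buyer bears (A): 87.96 + 996.57 + 371.11 + 1223.34 = 2678.98
Landed cost (A) = invoice 318727.74 + 2678.98 + duty 28693.41 = 350100.13
Supplier B (EXW):
CIF value = EXW price + inland to port + export clearance + origin terminal + freight + insurance = 295896.55 + 768.23 + 74.07 + 295.36 + 9396.61 + 87.96 = 306518.78
Import duty = 306518.78 × 9% = 27586.69
Buyer bears (B): 768.23 + 74.07 + 295.36 + 9396.61 + 87.96 + 996.57 + 371.11 + 1223.34 = 13213.25
Landed cost (B) = invoice 295896.55 + 13213.25 + duty 27586.69 = 336696.49
Difference = |350100.13 − 336696.49| = 13403.64

Supplier B is cheaper by CAD 13403.64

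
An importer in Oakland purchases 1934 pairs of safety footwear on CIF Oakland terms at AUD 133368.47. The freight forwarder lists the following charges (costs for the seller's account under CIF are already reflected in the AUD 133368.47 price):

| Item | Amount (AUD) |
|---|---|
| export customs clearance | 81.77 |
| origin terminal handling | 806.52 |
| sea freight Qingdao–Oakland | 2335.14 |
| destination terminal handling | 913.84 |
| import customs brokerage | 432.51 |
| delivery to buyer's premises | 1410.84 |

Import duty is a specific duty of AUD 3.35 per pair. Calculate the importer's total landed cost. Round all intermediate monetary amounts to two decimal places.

Total landed cost: AUD 142604.56

CIF: the seller pays costs through ocean freight and marine insurance to the destination port.
Already in the invoice (seller's account under CIF): export clearance, origin terminal, freight — exclude.
The CIF price already equals the CIF value: 133368.47
Import duty = 1934 × 3.35 = 6478.90
Buyer bears: destination terminal 913.84 + brokerage 432.51 + delivery 1410.84 + duty 6478.90 = 9236.09
Landed cost = invoice 133368.47 + 9236.09 = 142604.56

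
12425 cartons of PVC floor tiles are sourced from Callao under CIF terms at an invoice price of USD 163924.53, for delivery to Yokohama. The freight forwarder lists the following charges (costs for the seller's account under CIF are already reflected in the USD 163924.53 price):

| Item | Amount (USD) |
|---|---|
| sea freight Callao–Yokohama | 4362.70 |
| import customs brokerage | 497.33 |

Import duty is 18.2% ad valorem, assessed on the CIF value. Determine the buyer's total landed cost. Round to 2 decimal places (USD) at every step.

Total landed cost: USD 194256.12

CIF: the seller pays costs through ocean freight and marine insurance to the destination port.
Already in the invoice (seller's account under CIF): freight — exclude.
The CIF price already equals the CIF value: 163924.53
Import duty = 163924.53 × 18.2% = 29834.26
Buyer bears: brokerage 497.33 + duty 29834.26 = 30331.59
Landed cost = invoice 163924.53 + 30331.59 = 194256.12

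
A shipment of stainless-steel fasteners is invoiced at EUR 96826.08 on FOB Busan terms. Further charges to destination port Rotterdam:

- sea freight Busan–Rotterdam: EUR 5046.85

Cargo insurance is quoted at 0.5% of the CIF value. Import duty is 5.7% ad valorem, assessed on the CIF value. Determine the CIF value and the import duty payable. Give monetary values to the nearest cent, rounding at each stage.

Let C be the CIF value. C = FOB price + freight + 0.5% × C
C − 0.5% × C = 96826.08 + 5046.85
0.995 × C = 101872.93
C = 101872.93 / 0.995 = 102384.85
Insurance premium = 0.5% × 102384.85 = 511.92
Import duty = 102384.85 × 5.7% = 5835.94

CIF value: EUR 102384.85; import duty: EUR 5835.94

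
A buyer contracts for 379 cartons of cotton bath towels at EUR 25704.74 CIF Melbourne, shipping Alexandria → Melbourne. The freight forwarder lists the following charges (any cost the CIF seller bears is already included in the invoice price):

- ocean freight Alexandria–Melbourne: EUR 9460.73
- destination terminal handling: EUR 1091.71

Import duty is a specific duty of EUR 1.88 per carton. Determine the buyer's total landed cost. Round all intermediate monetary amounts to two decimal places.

CIF: the seller pays costs through ocean freight and marine insurance to the destination port.
Already in the invoice (seller's account under CIF): freight — exclude.
The CIF price already equals the CIF value: 25704.74
Import duty = 379 × 1.88 = 712.52
Buyer bears: destination terminal 1091.71 + duty 712.52 = 1804.23
Landed cost = invoice 25704.74 + 1804.23 = 27508.97

Total landed cost: EUR 27508.97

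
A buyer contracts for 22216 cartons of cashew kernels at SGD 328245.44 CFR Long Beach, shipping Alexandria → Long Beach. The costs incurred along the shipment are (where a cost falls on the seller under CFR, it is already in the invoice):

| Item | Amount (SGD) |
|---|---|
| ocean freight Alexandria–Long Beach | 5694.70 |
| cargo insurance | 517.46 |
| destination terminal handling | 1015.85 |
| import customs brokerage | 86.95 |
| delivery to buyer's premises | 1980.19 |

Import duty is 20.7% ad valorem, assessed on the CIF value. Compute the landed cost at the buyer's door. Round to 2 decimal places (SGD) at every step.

CFR: the seller pays costs through ocean freight to the destination port, but not insurance.
Already in the invoice (seller's account under CFR): freight — exclude.
CIF value = CFR price + insurance = 328245.44 + 517.46 = 328762.90
Import duty = 328762.90 × 20.7% = 68053.92
Buyer bears: insurance 517.46 + destination terminal 1015.85 + brokerage 86.95 + delivery 1980.19 + duty 68053.92 = 71654.37
Landed cost = invoice 328245.44 + 71654.37 = 399899.81

Total landed cost: SGD 399899.81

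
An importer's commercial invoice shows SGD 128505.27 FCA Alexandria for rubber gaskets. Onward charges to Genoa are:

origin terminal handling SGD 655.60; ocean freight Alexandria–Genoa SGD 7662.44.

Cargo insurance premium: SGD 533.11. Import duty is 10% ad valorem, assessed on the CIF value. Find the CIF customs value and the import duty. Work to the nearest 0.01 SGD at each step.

CIF value: SGD 137356.42; import duty: SGD 13735.64

CIF = FCA price + pre-shipment costs + freight + insurance
CIF = 128505.27 + 655.60 + 7662.44 + 533.11 = 137356.42
Import duty = 137356.42 × 10% = 13735.64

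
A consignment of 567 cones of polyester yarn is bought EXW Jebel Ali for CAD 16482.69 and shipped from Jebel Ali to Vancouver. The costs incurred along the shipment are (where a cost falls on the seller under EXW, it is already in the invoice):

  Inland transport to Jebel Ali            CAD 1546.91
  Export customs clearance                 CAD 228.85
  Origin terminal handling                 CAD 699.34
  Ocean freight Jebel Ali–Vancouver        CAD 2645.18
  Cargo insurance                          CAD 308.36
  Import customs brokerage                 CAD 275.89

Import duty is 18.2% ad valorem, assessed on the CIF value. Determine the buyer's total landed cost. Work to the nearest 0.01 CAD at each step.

EXW: the seller makes goods available at their premises; the buyer bears all onward costs.
CIF value = EXW price + inland to port + export clearance + origin terminal + freight + insurance = 16482.69 + 1546.91 + 228.85 + 699.34 + 2645.18 + 308.36 = 21911.33
Import duty = 21911.33 × 18.2% = 3987.86
Buyer bears: inland to port 1546.91 + export clearance 228.85 + origin terminal 699.34 + freight 2645.18 + insurance 308.36 + brokerage 275.89 + duty 3987.86 = 9692.39
Landed cost = invoice 16482.69 + 9692.39 = 26175.08

Total landed cost: CAD 26175.08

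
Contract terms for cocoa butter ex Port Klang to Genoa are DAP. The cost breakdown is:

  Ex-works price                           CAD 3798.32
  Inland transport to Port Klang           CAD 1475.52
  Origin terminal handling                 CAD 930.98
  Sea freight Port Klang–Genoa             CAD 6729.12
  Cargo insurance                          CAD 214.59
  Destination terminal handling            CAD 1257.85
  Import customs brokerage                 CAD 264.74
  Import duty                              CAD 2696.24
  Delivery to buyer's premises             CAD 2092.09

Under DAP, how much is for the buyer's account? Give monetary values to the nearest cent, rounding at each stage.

Buyer's account: CAD 2960.98

DAP: the seller bears all costs to the named destination except import duty and clearance.
Seller's account: goods 3798.32 + inland to port 1475.52 + origin terminal 930.98 + freight 6729.12 + insurance 214.59 + destination terminal 1257.85 + delivery 2092.09 = 16498.47
Buyer's account: brokerage 264.74 + duty 2696.24 = 2960.98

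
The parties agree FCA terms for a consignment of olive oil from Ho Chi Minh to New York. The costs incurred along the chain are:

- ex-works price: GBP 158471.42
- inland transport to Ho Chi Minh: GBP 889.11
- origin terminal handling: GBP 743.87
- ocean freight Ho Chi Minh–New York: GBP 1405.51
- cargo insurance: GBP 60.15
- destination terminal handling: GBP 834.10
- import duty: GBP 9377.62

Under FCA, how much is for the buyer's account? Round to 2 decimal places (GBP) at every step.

FCA: the seller delivers export-cleared goods to the carrier; the buyer bears costs from that point.
Seller's account: goods 158471.42 + inland to port 889.11 = 159360.53
Buyer's account: origin terminal 743.87 + freight 1405.51 + insurance 60.15 + destination terminal 834.10 + duty 9377.62 = 12421.25

Buyer's account: GBP 12421.25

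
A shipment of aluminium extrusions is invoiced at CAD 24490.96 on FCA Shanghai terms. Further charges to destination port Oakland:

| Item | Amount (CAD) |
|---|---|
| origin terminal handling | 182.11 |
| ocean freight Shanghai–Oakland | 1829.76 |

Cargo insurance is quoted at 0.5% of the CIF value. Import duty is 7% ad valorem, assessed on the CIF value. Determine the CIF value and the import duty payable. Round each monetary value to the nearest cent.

CIF value: CAD 26636.01; import duty: CAD 1864.52

Let C be the CIF value. C = FCA price + pre-shipment costs + freight + 0.5% × C
C − 0.5% × C = 24490.96 + 182.11 + 1829.76
0.995 × C = 26502.83
C = 26502.83 / 0.995 = 26636.01
Insurance premium = 0.5% × 26636.01 = 133.18
Import duty = 26636.01 × 7% = 1864.52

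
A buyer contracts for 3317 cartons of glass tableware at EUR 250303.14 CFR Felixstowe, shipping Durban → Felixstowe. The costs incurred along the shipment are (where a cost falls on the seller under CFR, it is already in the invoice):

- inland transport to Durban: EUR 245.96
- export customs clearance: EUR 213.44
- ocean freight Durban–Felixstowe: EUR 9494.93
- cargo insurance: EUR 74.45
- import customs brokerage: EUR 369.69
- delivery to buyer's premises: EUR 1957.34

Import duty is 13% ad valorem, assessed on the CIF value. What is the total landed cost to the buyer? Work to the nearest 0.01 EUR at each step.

Total landed cost: EUR 285253.71

CFR: the seller pays costs through ocean freight to the destination port, but not insurance.
Already in the invoice (seller's account under CFR): inland to port, export clearance, freight — exclude.
CIF value = CFR price + insurance = 250303.14 + 74.45 = 250377.59
Import duty = 250377.59 × 13% = 32549.09
Buyer bears: insurance 74.45 + brokerage 369.69 + delivery 1957.34 + duty 32549.09 = 34950.57
Landed cost = invoice 250303.14 + 34950.57 = 285253.71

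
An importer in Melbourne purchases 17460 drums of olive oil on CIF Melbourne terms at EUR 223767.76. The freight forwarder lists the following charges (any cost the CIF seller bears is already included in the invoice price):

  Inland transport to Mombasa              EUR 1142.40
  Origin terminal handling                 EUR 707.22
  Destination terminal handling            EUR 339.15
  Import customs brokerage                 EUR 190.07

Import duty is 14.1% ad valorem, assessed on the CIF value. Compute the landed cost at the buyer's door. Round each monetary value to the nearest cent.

CIF: the seller pays costs through ocean freight and marine insurance to the destination port.
Already in the invoice (seller's account under CIF): inland to port, origin terminal — exclude.
The CIF price already equals the CIF value: 223767.76
Import duty = 223767.76 × 14.1% = 31551.25
Buyer bears: destination terminal 339.15 + brokerage 190.07 + duty 31551.25 = 32080.47
Landed cost = invoice 223767.76 + 32080.47 = 255848.23

Total landed cost: EUR 255848.23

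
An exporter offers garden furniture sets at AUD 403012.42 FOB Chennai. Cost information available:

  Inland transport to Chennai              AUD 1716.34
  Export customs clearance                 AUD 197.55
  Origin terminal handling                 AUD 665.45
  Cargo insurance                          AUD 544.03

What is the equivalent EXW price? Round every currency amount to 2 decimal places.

EXW price: AUD 400433.08

Not relevant to the conversion: insurance — on the buyer under both terms; not part of either seller's price.
From FOB to EXW, the seller no longer bears: inland to port, export clearance, origin terminal.
EXW price = 403012.42 − 1716.34 − 197.55 − 665.45 = 400433.08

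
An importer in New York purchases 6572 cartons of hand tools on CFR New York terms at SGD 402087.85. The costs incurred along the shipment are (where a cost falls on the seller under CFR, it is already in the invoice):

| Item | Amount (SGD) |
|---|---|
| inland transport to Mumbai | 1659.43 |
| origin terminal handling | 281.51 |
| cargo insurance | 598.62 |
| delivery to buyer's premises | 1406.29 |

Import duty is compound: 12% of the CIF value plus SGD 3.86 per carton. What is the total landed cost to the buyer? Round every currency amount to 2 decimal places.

Total landed cost: SGD 477783.06

CFR: the seller pays costs through ocean freight to the destination port, but not insurance.
Already in the invoice (seller's account under CFR): inland to port, origin terminal — exclude.
CIF value = CFR price + insurance = 402087.85 + 598.62 = 402686.47
Ad valorem component: 402686.47 × 12% = 48322.38
Specific component: 6572 × 3.86 = 25367.92
Import duty = 48322.38 + 25367.92 = 73690.30
Buyer bears: insurance 598.62 + delivery 1406.29 + duty 73690.30 = 75695.21
Landed cost = invoice 402087.85 + 75695.21 = 477783.06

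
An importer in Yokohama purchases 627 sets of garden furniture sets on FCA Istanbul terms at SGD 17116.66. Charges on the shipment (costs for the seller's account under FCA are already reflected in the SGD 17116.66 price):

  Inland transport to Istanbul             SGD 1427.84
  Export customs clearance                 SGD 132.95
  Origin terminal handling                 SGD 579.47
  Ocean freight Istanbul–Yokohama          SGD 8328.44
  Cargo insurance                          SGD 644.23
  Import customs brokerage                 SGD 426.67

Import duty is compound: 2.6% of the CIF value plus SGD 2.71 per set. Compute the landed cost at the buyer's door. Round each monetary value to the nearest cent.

Total landed cost: SGD 29488.03

FCA: the seller delivers export-cleared goods to the carrier; the buyer bears costs from that point.
Already in the invoice (seller's account under FCA): inland to port, export clearance — exclude.
CIF value = FCA price + origin terminal + freight + insurance = 17116.66 + 579.47 + 8328.44 + 644.23 = 26668.80
Ad valorem component: 26668.80 × 2.6% = 693.39
Specific component: 627 × 2.71 = 1699.17
Import duty = 693.39 + 1699.17 = 2392.56
Buyer bears: origin terminal 579.47 + freight 8328.44 + insurance 644.23 + brokerage 426.67 + duty 2392.56 = 12371.37
Landed cost = invoice 17116.66 + 12371.37 = 29488.03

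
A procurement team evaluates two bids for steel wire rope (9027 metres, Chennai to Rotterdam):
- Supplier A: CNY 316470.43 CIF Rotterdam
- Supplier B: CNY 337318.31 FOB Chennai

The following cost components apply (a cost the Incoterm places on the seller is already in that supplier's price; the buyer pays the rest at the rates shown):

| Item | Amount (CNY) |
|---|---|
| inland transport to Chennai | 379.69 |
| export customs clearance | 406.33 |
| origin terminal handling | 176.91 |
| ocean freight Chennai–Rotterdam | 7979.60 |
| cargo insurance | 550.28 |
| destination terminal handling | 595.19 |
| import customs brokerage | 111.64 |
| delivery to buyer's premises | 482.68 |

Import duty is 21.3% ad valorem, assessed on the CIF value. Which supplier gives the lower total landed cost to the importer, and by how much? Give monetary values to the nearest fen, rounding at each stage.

Supplier A (CIF):
The CIF price already equals the CIF value: 316470.43
Import duty = 316470.43 × 21.3% = 67408.20
Buyer bears (A): 595.19 + 111.64 + 482.68 = 1189.51
Landed cost (A) = invoice 316470.43 + 1189.51 + duty 67408.20 = 385068.14
Supplier B (FOB):
CIF value = FOB price + freight + insurance = 337318.31 + 7979.60 + 550.28 = 345848.19
Import duty = 345848.19 × 21.3% = 73665.66
Buyer bears (B): 7979.60 + 550.28 + 595.19 + 111.64 + 482.68 = 9719.39
Landed cost (B) = invoice 337318.31 + 9719.39 + duty 73665.66 = 420703.36
Difference = |385068.14 − 420703.36| = 35635.22

Supplier A is cheaper by CNY 35635.22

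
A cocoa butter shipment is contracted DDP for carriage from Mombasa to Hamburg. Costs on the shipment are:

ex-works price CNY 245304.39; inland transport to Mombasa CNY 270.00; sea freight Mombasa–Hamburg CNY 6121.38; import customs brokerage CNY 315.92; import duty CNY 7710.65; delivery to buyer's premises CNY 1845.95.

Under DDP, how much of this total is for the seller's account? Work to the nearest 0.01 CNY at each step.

Seller's account: CNY 261568.29

DDP: the seller bears all costs including import duty.
Seller's account: goods 245304.39 + inland to port 270.00 + freight 6121.38 + brokerage 315.92 + duty 7710.65 + delivery 1845.95 = 261568.29
Buyer's account: 0.00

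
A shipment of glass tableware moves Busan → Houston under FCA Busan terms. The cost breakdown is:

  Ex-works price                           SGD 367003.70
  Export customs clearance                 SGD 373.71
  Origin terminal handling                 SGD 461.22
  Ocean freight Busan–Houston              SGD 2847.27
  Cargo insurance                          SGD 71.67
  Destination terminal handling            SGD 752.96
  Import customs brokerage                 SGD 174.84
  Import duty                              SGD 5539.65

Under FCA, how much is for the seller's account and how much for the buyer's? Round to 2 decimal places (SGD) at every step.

FCA: the seller delivers export-cleared goods to the carrier; the buyer bears costs from that point.
Seller's account: goods 367003.70 + export clearance 373.71 = 367377.41
Buyer's account: origin terminal 461.22 + freight 2847.27 + insurance 71.67 + destination terminal 752.96 + brokerage 174.84 + duty 5539.65 = 9847.61

Seller: SGD 367377.41; buyer: SGD 9847.61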